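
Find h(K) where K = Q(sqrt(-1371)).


K = Q(sqrt(-1371)). d mod 4 = 1, so D = disc(K) = d = -1371
h(K) equals the number of primitive reduced positive-definite forms (a, b, c) = a*x^2 + b*x*y + c*y^2 with b^2 - 4ac = D,
where reduced means |b| <= a <= c, with b >= 0 whenever |b| = a or a = c, and primitive means gcd(a, b, c) = 1.
Reduced forces 3a^2 <= |D| = 1371, so 1 <= a <= 21; b must have the parity of D, and c = (b^2 - D)/(4a) must be an integer >= a.
Enumerate a = 1..21, b in [-a, a]:
  a=1: (1, 1, 343)  [1]
  a=2: none
  a=3: (3, 3, 115)  [1]
  a=4: none
  a=5: (5, -3, 69), (5, 3, 69)  [2]
  a=6: none
  a=7: (7, -1, 49), (7, 1, 49)  [2]
  a=8..10: none
  a=11: (11, -9, 33), (11, 9, 33)  [2]
  a=12..14: none
  a=15: (15, -3, 23), (15, 3, 23)  [2]
  a=16..18: none
  a=19: (19, -15, 21), (19, 15, 21)  [2]
  a=20..21: none
Total reduced forms: 1 + 1 + 2 + 2 + 2 + 2 + 2 = 12
h = 12

12


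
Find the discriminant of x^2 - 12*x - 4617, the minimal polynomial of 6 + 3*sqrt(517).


The element 6 + 3*sqrt(517) has minimal polynomial:
x^2 - 12*x - 4617
Discriminant = (-12)^2 - 4*(-4617)
= 144 + 18468
= 18612

18612


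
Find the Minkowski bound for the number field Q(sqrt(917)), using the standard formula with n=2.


d = 917, d mod 4 = 1, so disc(K) = d = 917; |disc(K)| = 917
Real quadratic field, so n = 2, s = r2 = 0, r1 = 2
M = (n!/n^n) * (4/pi)^s * sqrt(|disc(K)|) = (2!/2^2) * (4/pi)^0 * sqrt(917)
= 0.5 * 1.000000 * 30.282008
= 15.1410

15.1410


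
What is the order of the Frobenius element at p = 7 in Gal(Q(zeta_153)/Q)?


The Frobenius at p in Gal(Q(zeta_n)/Q) = (Z/nZ)* is the class of p, so its order is ord_153(7), the smallest k >= 1 with 7^k = 1 mod 153.
n = 153 = 3^2 * 17, phi(153) = 96; the order divides phi(n).
Divisors of 96: 1, 2, 3, 4, 6, 8, 12, 16, 24, 32, 48, 96
Repeated squaring mod 153: 7^1 = 7, 7^2 = 49, 7^4 = 106, 7^8 = 67, 7^16 = 52, 7^32 = 103, 7^64 = 52
Test divisors in increasing order:
  k=1: 7^1 = 7 mod 153
  k=2: 7^2 = 49 mod 153
  k=3: 7^3 = 49 * 7 = 37 mod 153
  k=4: 7^4 = 106 mod 153
  k=6: 7^6 = 106 * 49 = 145 mod 153
  k=8: 7^8 = 67 mod 153
  k=12: 7^12 = 67 * 106 = 64 mod 153
  k=16: 7^16 = 52 mod 153
  k=24: 7^24 = 52 * 67 = 118 mod 153
  k=32: 7^32 = 103 mod 153
  k=48: 7^48 = 103 * 52 = 1 mod 153  <- first divisor giving 1
Order = 48

48


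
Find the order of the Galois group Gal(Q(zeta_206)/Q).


|Gal(Q(zeta_206)/Q)| = phi(206)
= 102

102


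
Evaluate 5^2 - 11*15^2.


x^2 - d*y^2
= 5^2 - 11*15^2
= 25 - 2475
= -2450

-2450


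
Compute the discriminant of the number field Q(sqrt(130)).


For K = Q(sqrt(d)) with d squarefree: disc(K) = d if d = 1 mod 4, and disc(K) = 4d if d = 2 or 3 mod 4.
Here d = 130, and d mod 4 = 2.
d = 2 mod 4, not 1 (O_K = Z[sqrt(d)]), so disc(K) = 4d = 4 * (130) = 520

520


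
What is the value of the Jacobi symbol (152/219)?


Compute (152/219) via quadratic reciprocity:
  pull out 2: (2/219) = -1  (since 219 mod 8 = 3)
  pull out 2: (2/219) = -1  (since 219 mod 8 = 3)
  pull out 2: (2/219) = -1  (since 219 mod 8 = 3)
  reciprocity: (19/219) -> -(219/19)
  reduce: (10/19)
  pull out 2: (2/19) = -1  (since 19 mod 8 = 3)
  reciprocity: (5/19) -> +(19/5)
  reduce: (4/5)
  pull out 2: (2/5) = -1  (since 5 mod 8 = 5)
  pull out 2: (2/5) = -1  (since 5 mod 8 = 5)
  (1/5) = 1
Product of signs = -1

-1


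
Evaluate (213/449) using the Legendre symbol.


p = 449 is prime, so compute (213/449) with the reciprocity algorithm (Jacobi-symbol steps: pull out 2s via (2/n), flip via reciprocity, reduce):
  reciprocity: (213/449) -> +(449/213)
  reduce: (23/213)
  reciprocity: (23/213) -> +(213/23)
  reduce: (6/23)
  pull out 2: (2/23) = +1  (since 23 mod 8 = 7)
  reciprocity: (3/23) -> -(23/3)
  reduce: (2/3)
  pull out 2: (2/3) = -1  (since 3 mod 8 = 3)
  (1/3) = 1
Product of signs = 1
(213/449) = 1

1


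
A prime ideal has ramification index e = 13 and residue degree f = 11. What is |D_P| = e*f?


|D_P| = e * f
= 13 * 11
= 143

143


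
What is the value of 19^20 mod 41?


p = 41 is prime and the exponent is (p-1)/2 = 20, so by Euler's criterion 19^20 = (19/41) = +1 or -1 mod 41.
Compute by square-and-multiply:
  20 = 16 + 4 (binary 10100)
  Repeated squaring mod 41: 19^1 = 19, 19^2 = 33, 19^4 = 23, 19^8 = 37, 19^16 = 16
  19^20 = 19^16 * 19^4 = 16 * 23 mod 41
    16 * 23 = 368 = 40 mod 41
  19^20 = 40 mod 41
Result 40 = p - 1 = -1 mod 41: 19 is a quadratic non-residue mod 41. As a residue in [0, p-1] the value is 40.
19^20 mod 41 = 40

40


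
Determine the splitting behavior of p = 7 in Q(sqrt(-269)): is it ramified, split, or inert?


K = Q(sqrt(-269)). Since d mod 4 = 3, disc(K) = -1076.
Check p | disc: -1076 mod 7 = 2.
p does not divide disc. Compute Legendre symbol (d/p):
4^((7-1)/2) mod 7 = 1
(d/p) = 1, so p splits: (p) = P*P' with e=1, f=1, g=2.
Therefore p is split.

split


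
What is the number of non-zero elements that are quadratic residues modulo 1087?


For prime p, the number of non-zero quadratic residues is (p-1)/2.
= (1087-1)/2
= 543

543


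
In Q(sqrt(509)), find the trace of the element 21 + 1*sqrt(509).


Tr(a + b*sqrt(d)) = (a + b*sqrt(d)) + (a - b*sqrt(d)) = 2a
= 2 * (21)
= 42

42


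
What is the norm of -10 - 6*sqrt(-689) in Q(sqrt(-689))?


N(a + b*sqrt(d)) = a^2 - d*b^2
= (-10)^2 - (-689)*(-6)^2
= 100 + 24804
= 24904

24904


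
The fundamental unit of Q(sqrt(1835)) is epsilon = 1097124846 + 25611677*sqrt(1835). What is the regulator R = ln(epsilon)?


epsilon = 1097124846 + 25611677*sqrt(1835)
= 2.1942e+09
R = ln(2.1942e+09)
= 21.5091

21.5091


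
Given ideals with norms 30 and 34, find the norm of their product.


N(IJ) = N(I) * N(J)
= 30 * 34
= 1020

1020


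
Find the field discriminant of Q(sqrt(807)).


For K = Q(sqrt(d)) with d squarefree: disc(K) = d if d = 1 mod 4, and disc(K) = 4d if d = 2 or 3 mod 4.
Here d = 807, and d mod 4 = 3.
d = 3 mod 4, not 1 (O_K = Z[sqrt(d)]), so disc(K) = 4d = 4 * (807) = 3228

3228


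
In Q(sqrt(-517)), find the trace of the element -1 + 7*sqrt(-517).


Tr(a + b*sqrt(d)) = (a + b*sqrt(d)) + (a - b*sqrt(d)) = 2a
= 2 * (-1)
= -2

-2


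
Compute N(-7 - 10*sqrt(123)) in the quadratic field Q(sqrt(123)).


N(a + b*sqrt(d)) = a^2 - d*b^2
= (-7)^2 - (123)*(-10)^2
= 49 - 12300
= -12251

-12251


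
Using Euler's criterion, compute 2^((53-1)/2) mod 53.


p = 53 is prime and the exponent is (p-1)/2 = 26, so by Euler's criterion 2^26 = (2/53) = +1 or -1 mod 53.
Compute by square-and-multiply:
  26 = 16 + 8 + 2 (binary 11010)
  Repeated squaring mod 53: 2^1 = 2, 2^2 = 4, 2^4 = 16, 2^8 = 44, 2^16 = 28
  2^26 = 2^16 * 2^8 * 2^2 = 28 * 44 * 4 mod 53
    28 * 44 = 1232 = 13 mod 53
    13 * 4 = 52 = 52 mod 53
  2^26 = 52 mod 53
Result 52 = p - 1 = -1 mod 53: 2 is a quadratic non-residue mod 53. As a residue in [0, p-1] the value is 52.
2^26 mod 53 = 52

52


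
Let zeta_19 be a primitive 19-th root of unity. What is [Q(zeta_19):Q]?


The degree equals Euler's totient phi(19).
19 = 19
phi(19) = 18

18


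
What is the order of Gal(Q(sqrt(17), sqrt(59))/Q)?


The 2 square roots of distinct primes are multiplicatively independent over Q,
so [K:Q] = 2^2 and Gal(K/Q) is isomorphic to (Z/2Z)^2.
|Gal| = 2^2 = 4

4


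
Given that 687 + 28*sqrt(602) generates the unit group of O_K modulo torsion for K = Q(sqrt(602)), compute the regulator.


epsilon = 687 + 28*sqrt(602)
= 1373.9993
R = ln(1373.9993)
= 7.2255

7.2255


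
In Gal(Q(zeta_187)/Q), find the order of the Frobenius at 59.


The Frobenius at p in Gal(Q(zeta_n)/Q) = (Z/nZ)* is the class of p, so its order is ord_187(59), the smallest k >= 1 with 59^k = 1 mod 187.
n = 187 = 11 * 17, phi(187) = 160; the order divides phi(n).
Divisors of 160: 1, 2, 4, 5, 8, 10, 16, 20, 32, 40, 80, 160
Repeated squaring mod 187: 59^1 = 59, 59^2 = 115, 59^4 = 135, 59^8 = 86, 59^16 = 103, 59^32 = 137, 59^64 = 69, 59^128 = 86
Test divisors in increasing order:
  k=1: 59^1 = 59 mod 187
  k=2: 59^2 = 115 mod 187
  k=4: 59^4 = 135 mod 187
  k=5: 59^5 = 135 * 59 = 111 mod 187
  k=8: 59^8 = 86 mod 187
  k=10: 59^10 = 86 * 115 = 166 mod 187
  k=16: 59^16 = 103 mod 187
  k=20: 59^20 = 103 * 135 = 67 mod 187
  k=32: 59^32 = 137 mod 187
  k=40: 59^40 = 137 * 86 = 1 mod 187  <- first divisor giving 1
Order = 40

40


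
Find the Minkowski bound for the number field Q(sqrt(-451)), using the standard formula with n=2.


d = -451, d mod 4 = 1, so disc(K) = d = -451; |disc(K)| = 451
Imaginary quadratic field, so n = 2, s = r2 = 1, r1 = 0
M = (n!/n^n) * (4/pi)^s * sqrt(|disc(K)|) = (2!/2^2) * (4/pi)^1 * sqrt(451)
= 0.5 * 1.273240 * 21.236761
= 13.5197

13.5197


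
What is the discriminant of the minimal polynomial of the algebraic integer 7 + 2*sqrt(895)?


The element 7 + 2*sqrt(895) has minimal polynomial:
x^2 - 14*x - 3531
Discriminant = (-14)^2 - 4*(-3531)
= 196 + 14124
= 14320

14320


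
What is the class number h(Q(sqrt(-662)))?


K = Q(sqrt(-662)). d mod 4 = 2, so D = disc(K) = 4d = -2648
h(K) equals the number of primitive reduced positive-definite forms (a, b, c) = a*x^2 + b*x*y + c*y^2 with b^2 - 4ac = D,
where reduced means |b| <= a <= c, with b >= 0 whenever |b| = a or a = c, and primitive means gcd(a, b, c) = 1.
Reduced forces 3a^2 <= |D| = 2648, so 1 <= a <= 29; b must have the parity of D, and c = (b^2 - D)/(4a) must be an integer >= a.
Enumerate a = 1..29, b in [-a, a]:
  a=1: (1, 0, 662)  [1]
  a=2: (2, 0, 331)  [1]
  a=3: (3, -2, 221), (3, 2, 221)  [2]
  a=4..5: none
  a=6: (6, -4, 111), (6, 4, 111)  [2]
  a=7..8: none
  a=9: (9, -4, 74), (9, 4, 74)  [2]
  a=10: none
  a=11: (11, -6, 61), (11, 6, 61)  [2]
  a=12: none
  a=13: (13, -2, 51), (13, 2, 51)  [2]
  a=14..16: none
  a=17: (17, -2, 39), (17, 2, 39)  [2]
  a=18: (18, -4, 37), (18, 4, 37)  [2]
  a=19..21: none
  a=22: (22, -16, 33), (22, 16, 33)  [2]
  a=23..25: none
  a=26: (26, -24, 31), (26, 24, 31)  [2]
  a=27: (27, -22, 29), (27, 22, 29)  [2]
  a=28..29: none
Total reduced forms: 1 + 1 + 2 + 2 + 2 + 2 + 2 + 2 + 2 + 2 + 2 + 2 = 22
h = 22

22


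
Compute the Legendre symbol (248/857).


p = 857 is prime, so compute (248/857) with the reciprocity algorithm (Jacobi-symbol steps: pull out 2s via (2/n), flip via reciprocity, reduce):
  pull out 2: (2/857) = +1  (since 857 mod 8 = 1)
  pull out 2: (2/857) = +1  (since 857 mod 8 = 1)
  pull out 2: (2/857) = +1  (since 857 mod 8 = 1)
  reciprocity: (31/857) -> +(857/31)
  reduce: (20/31)
  pull out 2: (2/31) = +1  (since 31 mod 8 = 7)
  pull out 2: (2/31) = +1  (since 31 mod 8 = 7)
  reciprocity: (5/31) -> +(31/5)
  reduce: (1/5)
  (1/5) = 1
Product of signs = 1
(248/857) = 1

1


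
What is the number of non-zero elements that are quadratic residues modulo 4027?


For prime p, the number of non-zero quadratic residues is (p-1)/2.
= (4027-1)/2
= 2013

2013


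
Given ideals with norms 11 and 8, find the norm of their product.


N(IJ) = N(I) * N(J)
= 11 * 8
= 88

88


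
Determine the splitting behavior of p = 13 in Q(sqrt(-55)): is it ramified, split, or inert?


K = Q(sqrt(-55)). Since d mod 4 = 1, disc(K) = -55.
Check p | disc: -55 mod 13 = 10.
p does not divide disc. Compute Legendre symbol (d/p):
10^((13-1)/2) mod 13 = 1
(d/p) = 1, so p splits: (p) = P*P' with e=1, f=1, g=2.
Therefore p is split.

split


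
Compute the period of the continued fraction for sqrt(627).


Run the CF algorithm for sqrt(627).
a_0 = floor(sqrt(627)) = 25; set m_0=0, q_0=1.
Recurrence: m' = q*a - m,  q' = (d - m'^2)/q,  a' = floor((a_0 + m')/q').
  step 1: m=25, q=2, a=25
  step 2: m=25, q=1, a=50
a_2 = 2*a_0 = 50, so the period closes here.
sqrt(627) = [25; 25, 50]
Period length = 2

2


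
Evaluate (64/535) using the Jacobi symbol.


Compute (64/535) via quadratic reciprocity:
  pull out 2: (2/535) = +1  (since 535 mod 8 = 7)
  pull out 2: (2/535) = +1  (since 535 mod 8 = 7)
  pull out 2: (2/535) = +1  (since 535 mod 8 = 7)
  pull out 2: (2/535) = +1  (since 535 mod 8 = 7)
  pull out 2: (2/535) = +1  (since 535 mod 8 = 7)
  pull out 2: (2/535) = +1  (since 535 mod 8 = 7)
  (1/535) = 1
Product of signs = 1

1


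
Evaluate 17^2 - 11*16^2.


x^2 - d*y^2
= 17^2 - 11*16^2
= 289 - 2816
= -2527

-2527


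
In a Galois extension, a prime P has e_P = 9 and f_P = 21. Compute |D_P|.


|D_P| = e * f
= 9 * 21
= 189

189


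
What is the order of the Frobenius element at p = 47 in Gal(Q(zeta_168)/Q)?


The Frobenius at p in Gal(Q(zeta_n)/Q) = (Z/nZ)* is the class of p, so its order is ord_168(47), the smallest k >= 1 with 47^k = 1 mod 168.
n = 168 = 2^3 * 3 * 7, phi(168) = 48; the order divides phi(n).
Divisors of 48: 1, 2, 3, 4, 6, 8, 12, 16, 24, 48
Repeated squaring mod 168: 47^1 = 47, 47^2 = 25, 47^4 = 121, 47^8 = 25, 47^16 = 121, 47^32 = 25
Test divisors in increasing order:
  k=1: 47^1 = 47 mod 168
  k=2: 47^2 = 25 mod 168
  k=3: 47^3 = 25 * 47 = 167 mod 168
  k=4: 47^4 = 121 mod 168
  k=6: 47^6 = 121 * 25 = 1 mod 168  <- first divisor giving 1
Order = 6

6


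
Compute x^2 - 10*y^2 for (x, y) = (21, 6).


x^2 - d*y^2
= 21^2 - 10*6^2
= 441 - 360
= 81

81


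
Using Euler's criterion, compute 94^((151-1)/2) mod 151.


p = 151 is prime and the exponent is (p-1)/2 = 75, so by Euler's criterion 94^75 = (94/151) = +1 or -1 mod 151.
Compute by square-and-multiply:
  75 = 64 + 8 + 2 + 1 (binary 1001011)
  Repeated squaring mod 151: 94^1 = 94, 94^2 = 78, 94^4 = 44, 94^8 = 124, 94^16 = 125, 94^32 = 72, 94^64 = 50
  94^75 = 94^64 * 94^8 * 94^2 * 94^1 = 50 * 124 * 78 * 94 mod 151
    50 * 124 = 6200 = 9 mod 151
    9 * 78 = 702 = 98 mod 151
    98 * 94 = 9212 = 1 mod 151
  94^75 = 1 mod 151
Result 1: 94 is a quadratic residue mod 151.
94^75 mod 151 = 1

1


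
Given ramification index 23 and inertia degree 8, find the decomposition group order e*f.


|D_P| = e * f
= 23 * 8
= 184

184


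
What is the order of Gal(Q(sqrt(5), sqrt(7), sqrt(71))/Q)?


The 3 square roots of distinct primes are multiplicatively independent over Q,
so [K:Q] = 2^3 and Gal(K/Q) is isomorphic to (Z/2Z)^3.
|Gal| = 2^3 = 8

8


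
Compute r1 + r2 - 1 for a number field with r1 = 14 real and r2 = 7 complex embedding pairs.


By Dirichlet's unit theorem:
rank = r1 + r2 - 1
= 14 + 7 - 1
= 20

20


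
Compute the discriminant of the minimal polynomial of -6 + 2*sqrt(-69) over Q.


The element -6 + 2*sqrt(-69) has minimal polynomial:
x^2 + 12*x + 312
Discriminant = (12)^2 - 4*(312)
= 144 - 1248
= -1104

-1104


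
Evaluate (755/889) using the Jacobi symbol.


Compute (755/889) via quadratic reciprocity:
  reciprocity: (755/889) -> +(889/755)
  reduce: (134/755)
  pull out 2: (2/755) = -1  (since 755 mod 8 = 3)
  reciprocity: (67/755) -> -(755/67)
  reduce: (18/67)
  pull out 2: (2/67) = -1  (since 67 mod 8 = 3)
  reciprocity: (9/67) -> +(67/9)
  reduce: (4/9)
  pull out 2: (2/9) = +1  (since 9 mod 8 = 1)
  pull out 2: (2/9) = +1  (since 9 mod 8 = 1)
  (1/9) = 1
Product of signs = -1

-1


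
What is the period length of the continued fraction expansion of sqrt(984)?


Run the CF algorithm for sqrt(984).
a_0 = floor(sqrt(984)) = 31; set m_0=0, q_0=1.
Recurrence: m' = q*a - m,  q' = (d - m'^2)/q,  a' = floor((a_0 + m')/q').
  step 1: m=31, q=23, a=2
  step 2: m=15, q=33, a=1
  step 3: m=18, q=20, a=2
  step 4: m=22, q=25, a=2
  step 5: m=28, q=8, a=7
  step 6: m=28, q=25, a=2
  step 7: m=22, q=20, a=2
  step 8: m=18, q=33, a=1
  step 9: m=15, q=23, a=2
  step 10: m=31, q=1, a=62
a_10 = 2*a_0 = 62, so the period closes here.
sqrt(984) = [31; 2, 1, 2, 2, 7, 2, 2, 1, 2, 62]
Period length = 10

10


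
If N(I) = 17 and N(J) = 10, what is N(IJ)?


N(IJ) = N(I) * N(J)
= 17 * 10
= 170

170


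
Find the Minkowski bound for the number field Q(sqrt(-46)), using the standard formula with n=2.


d = -46, d mod 4 = 2, so disc(K) = 4d = -184; |disc(K)| = 184
Imaginary quadratic field, so n = 2, s = r2 = 1, r1 = 0
M = (n!/n^n) * (4/pi)^s * sqrt(|disc(K)|) = (2!/2^2) * (4/pi)^1 * sqrt(184)
= 0.5 * 1.273240 * 13.564660
= 8.6355

8.6355


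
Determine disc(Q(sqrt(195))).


For K = Q(sqrt(d)) with d squarefree: disc(K) = d if d = 1 mod 4, and disc(K) = 4d if d = 2 or 3 mod 4.
Here d = 195, and d mod 4 = 3.
d = 3 mod 4, not 1 (O_K = Z[sqrt(d)]), so disc(K) = 4d = 4 * (195) = 780

780


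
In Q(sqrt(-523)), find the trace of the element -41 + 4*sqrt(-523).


Tr(a + b*sqrt(d)) = (a + b*sqrt(d)) + (a - b*sqrt(d)) = 2a
= 2 * (-41)
= -82

-82


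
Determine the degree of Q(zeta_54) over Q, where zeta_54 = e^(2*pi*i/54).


The degree equals Euler's totient phi(54).
54 = 2 * 3^3
phi(54) = 18

18


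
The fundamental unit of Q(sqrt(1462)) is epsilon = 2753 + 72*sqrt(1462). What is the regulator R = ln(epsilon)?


epsilon = 2753 + 72*sqrt(1462)
= 5505.9998
R = ln(5505.9998)
= 8.6136

8.6136


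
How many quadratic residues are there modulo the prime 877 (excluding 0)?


For prime p, the number of non-zero quadratic residues is (p-1)/2.
= (877-1)/2
= 438

438


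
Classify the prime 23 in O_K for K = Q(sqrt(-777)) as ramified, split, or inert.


K = Q(sqrt(-777)). Since d mod 4 = 3, disc(K) = -3108.
Check p | disc: -3108 mod 23 = 20.
p does not divide disc. Compute Legendre symbol (d/p):
5^((23-1)/2) mod 23 = -1
(d/p) = -1, so p is inert: (p) stays prime with e=1, f=2, g=1.
Therefore p is inert.

inert


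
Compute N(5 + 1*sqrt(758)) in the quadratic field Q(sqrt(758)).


N(a + b*sqrt(d)) = a^2 - d*b^2
= (5)^2 - (758)*(1)^2
= 25 - 758
= -733

-733


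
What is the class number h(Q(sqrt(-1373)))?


K = Q(sqrt(-1373)). d mod 4 = 3, so D = disc(K) = 4d = -5492
h(K) equals the number of primitive reduced positive-definite forms (a, b, c) = a*x^2 + b*x*y + c*y^2 with b^2 - 4ac = D,
where reduced means |b| <= a <= c, with b >= 0 whenever |b| = a or a = c, and primitive means gcd(a, b, c) = 1.
Reduced forces 3a^2 <= |D| = 5492, so 1 <= a <= 42; b must have the parity of D, and c = (b^2 - D)/(4a) must be an integer >= a.
Enumerate a = 1..42, b in [-a, a]:
  a=1: (1, 0, 1373)  [1]
  a=2: (2, 2, 687)  [1]
  a=3: (3, -2, 458), (3, 2, 458)  [2]
  a=4..5: none
  a=6: (6, -2, 229), (6, 2, 229)  [2]
  a=7..8: none
  a=9: (9, -4, 153), (9, 4, 153)  [2]
  a=10..16: none
  a=17: (17, -4, 81), (17, 4, 81)  [2]
  a=18: (18, -14, 79), (18, 14, 79)  [2]
  a=19..26: none
  a=27: (27, -4, 51), (27, 4, 51)  [2]
  a=28..33: none
  a=34: (34, -30, 47), (34, 30, 47)  [2]
  a=35..36: none
  a=37: (37, -24, 41), (37, 24, 41)  [2]
  a=38..42: none
Total reduced forms: 1 + 1 + 2 + 2 + 2 + 2 + 2 + 2 + 2 + 2 = 18
h = 18

18


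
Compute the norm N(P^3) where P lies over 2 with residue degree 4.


N(P^a) = p^(a*f)
= 2^(3*4)
= 2^12
= 4096

4096


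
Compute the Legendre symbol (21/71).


p = 71 is prime, so compute (21/71) with the reciprocity algorithm (Jacobi-symbol steps: pull out 2s via (2/n), flip via reciprocity, reduce):
  reciprocity: (21/71) -> +(71/21)
  reduce: (8/21)
  pull out 2: (2/21) = -1  (since 21 mod 8 = 5)
  pull out 2: (2/21) = -1  (since 21 mod 8 = 5)
  pull out 2: (2/21) = -1  (since 21 mod 8 = 5)
  (1/21) = 1
Product of signs = -1
(21/71) = -1

-1


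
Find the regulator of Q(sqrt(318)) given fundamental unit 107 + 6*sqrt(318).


epsilon = 107 + 6*sqrt(318)
= 213.9953
R = ln(213.9953)
= 5.3660

5.3660


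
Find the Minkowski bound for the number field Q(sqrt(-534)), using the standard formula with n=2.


d = -534, d mod 4 = 2, so disc(K) = 4d = -2136; |disc(K)| = 2136
Imaginary quadratic field, so n = 2, s = r2 = 1, r1 = 0
M = (n!/n^n) * (4/pi)^s * sqrt(|disc(K)|) = (2!/2^2) * (4/pi)^1 * sqrt(2136)
= 0.5 * 1.273240 * 46.216880
= 29.4226

29.4226


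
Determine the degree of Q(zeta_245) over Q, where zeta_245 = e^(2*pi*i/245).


The degree equals Euler's totient phi(245).
245 = 5 * 7^2
phi(245) = 168

168


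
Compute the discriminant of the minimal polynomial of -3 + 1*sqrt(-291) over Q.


The element -3 + 1*sqrt(-291) has minimal polynomial:
x^2 + 6*x + 300
Discriminant = (6)^2 - 4*(300)
= 36 - 1200
= -1164

-1164


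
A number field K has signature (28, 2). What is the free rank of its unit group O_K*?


By Dirichlet's unit theorem:
rank = r1 + r2 - 1
= 28 + 2 - 1
= 29

29


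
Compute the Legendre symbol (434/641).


p = 641 is prime, so compute (434/641) with the reciprocity algorithm (Jacobi-symbol steps: pull out 2s via (2/n), flip via reciprocity, reduce):
  pull out 2: (2/641) = +1  (since 641 mod 8 = 1)
  reciprocity: (217/641) -> +(641/217)
  reduce: (207/217)
  reciprocity: (207/217) -> +(217/207)
  reduce: (10/207)
  pull out 2: (2/207) = +1  (since 207 mod 8 = 7)
  reciprocity: (5/207) -> +(207/5)
  reduce: (2/5)
  pull out 2: (2/5) = -1  (since 5 mod 8 = 5)
  (1/5) = 1
Product of signs = -1
(434/641) = -1

-1


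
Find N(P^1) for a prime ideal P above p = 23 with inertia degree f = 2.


N(P^a) = p^(a*f)
= 23^(1*2)
= 23^2
= 529

529


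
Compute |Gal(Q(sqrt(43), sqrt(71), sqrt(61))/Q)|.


The 3 square roots of distinct primes are multiplicatively independent over Q,
so [K:Q] = 2^3 and Gal(K/Q) is isomorphic to (Z/2Z)^3.
|Gal| = 2^3 = 8

8


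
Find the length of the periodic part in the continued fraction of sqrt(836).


Run the CF algorithm for sqrt(836).
a_0 = floor(sqrt(836)) = 28; set m_0=0, q_0=1.
Recurrence: m' = q*a - m,  q' = (d - m'^2)/q,  a' = floor((a_0 + m')/q').
  step 1: m=28, q=52, a=1
  step 2: m=24, q=5, a=10
  step 3: m=26, q=32, a=1
  step 4: m=6, q=25, a=1
  step 5: m=19, q=19, a=2
  step 6: m=19, q=25, a=1
  step 7: m=6, q=32, a=1
  step 8: m=26, q=5, a=10
  step 9: m=24, q=52, a=1
  step 10: m=28, q=1, a=56
a_10 = 2*a_0 = 56, so the period closes here.
sqrt(836) = [28; 1, 10, 1, 1, 2, 1, 1, 10, 1, 56]
Period length = 10

10


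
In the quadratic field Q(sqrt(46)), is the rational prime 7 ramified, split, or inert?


K = Q(sqrt(46)). Since d mod 4 = 2, disc(K) = 184.
Check p | disc: 184 mod 7 = 2.
p does not divide disc. Compute Legendre symbol (d/p):
4^((7-1)/2) mod 7 = 1
(d/p) = 1, so p splits: (p) = P*P' with e=1, f=1, g=2.
Therefore p is split.

split


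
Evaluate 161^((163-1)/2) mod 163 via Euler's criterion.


p = 163 is prime and the exponent is (p-1)/2 = 81, so by Euler's criterion 161^81 = (161/163) = +1 or -1 mod 163.
Compute by square-and-multiply:
  81 = 64 + 16 + 1 (binary 1010001)
  Repeated squaring mod 163: 161^1 = 161, 161^2 = 4, 161^4 = 16, 161^8 = 93, 161^16 = 10, 161^32 = 100, 161^64 = 57
  161^81 = 161^64 * 161^16 * 161^1 = 57 * 10 * 161 mod 163
    57 * 10 = 570 = 81 mod 163
    81 * 161 = 13041 = 1 mod 163
  161^81 = 1 mod 163
Result 1: 161 is a quadratic residue mod 163.
161^81 mod 163 = 1

1


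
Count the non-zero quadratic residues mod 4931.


For prime p, the number of non-zero quadratic residues is (p-1)/2.
= (4931-1)/2
= 2465

2465


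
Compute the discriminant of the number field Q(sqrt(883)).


For K = Q(sqrt(d)) with d squarefree: disc(K) = d if d = 1 mod 4, and disc(K) = 4d if d = 2 or 3 mod 4.
Here d = 883, and d mod 4 = 3.
d = 3 mod 4, not 1 (O_K = Z[sqrt(d)]), so disc(K) = 4d = 4 * (883) = 3532

3532


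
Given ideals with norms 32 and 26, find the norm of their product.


N(IJ) = N(I) * N(J)
= 32 * 26
= 832

832


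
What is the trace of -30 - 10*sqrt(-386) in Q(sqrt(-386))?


Tr(a + b*sqrt(d)) = (a + b*sqrt(d)) + (a - b*sqrt(d)) = 2a
= 2 * (-30)
= -60

-60


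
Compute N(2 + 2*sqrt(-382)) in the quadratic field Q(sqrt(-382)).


N(a + b*sqrt(d)) = a^2 - d*b^2
= (2)^2 - (-382)*(2)^2
= 4 + 1528
= 1532

1532


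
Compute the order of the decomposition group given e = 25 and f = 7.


|D_P| = e * f
= 25 * 7
= 175

175


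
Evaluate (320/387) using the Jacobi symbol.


Compute (320/387) via quadratic reciprocity:
  pull out 2: (2/387) = -1  (since 387 mod 8 = 3)
  pull out 2: (2/387) = -1  (since 387 mod 8 = 3)
  pull out 2: (2/387) = -1  (since 387 mod 8 = 3)
  pull out 2: (2/387) = -1  (since 387 mod 8 = 3)
  pull out 2: (2/387) = -1  (since 387 mod 8 = 3)
  pull out 2: (2/387) = -1  (since 387 mod 8 = 3)
  reciprocity: (5/387) -> +(387/5)
  reduce: (2/5)
  pull out 2: (2/5) = -1  (since 5 mod 8 = 5)
  (1/5) = 1
Product of signs = -1

-1


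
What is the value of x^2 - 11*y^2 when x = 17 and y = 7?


x^2 - d*y^2
= 17^2 - 11*7^2
= 289 - 539
= -250

-250


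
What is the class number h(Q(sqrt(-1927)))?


K = Q(sqrt(-1927)). d mod 4 = 1, so D = disc(K) = d = -1927
h(K) equals the number of primitive reduced positive-definite forms (a, b, c) = a*x^2 + b*x*y + c*y^2 with b^2 - 4ac = D,
where reduced means |b| <= a <= c, with b >= 0 whenever |b| = a or a = c, and primitive means gcd(a, b, c) = 1.
Reduced forces 3a^2 <= |D| = 1927, so 1 <= a <= 25; b must have the parity of D, and c = (b^2 - D)/(4a) must be an integer >= a.
Enumerate a = 1..25, b in [-a, a]:
  a=1: (1, 1, 482)  [1]
  a=2: (2, -1, 241), (2, 1, 241)  [2]
  a=3: none
  a=4: (4, -3, 121), (4, 3, 121)  [2]
  a=5..7: none
  a=8: (8, -5, 61), (8, 5, 61)  [2]
  a=9..10: none
  a=11: (11, -3, 44), (11, 3, 44)  [2]
  a=12: none
  a=13: (13, -7, 38), (13, 7, 38)  [2]
  a=14..15: none
  a=16: (16, -11, 32), (16, 11, 32)  [2]
  a=17..18: none
  a=19: (19, -7, 26), (19, 7, 26)  [2]
  a=20..21: none
  a=22: (22, -19, 26), (22, 3, 22), (22, 19, 26)  [3]
  a=23..25: none
Total reduced forms: 1 + 2 + 2 + 2 + 2 + 2 + 2 + 2 + 3 = 18
h = 18

18


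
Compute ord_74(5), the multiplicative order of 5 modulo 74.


We want ord_74(5), the smallest k >= 1 with 5^k = 1 mod 74.
n = 74 = 2 * 37, phi(74) = 36; the order divides phi(n).
Divisors of 36: 1, 2, 3, 4, 6, 9, 12, 18, 36
Repeated squaring mod 74: 5^1 = 5, 5^2 = 25, 5^4 = 33, 5^8 = 53, 5^16 = 71, 5^32 = 9
Test divisors in increasing order:
  k=1: 5^1 = 5 mod 74
  k=2: 5^2 = 25 mod 74
  k=3: 5^3 = 25 * 5 = 51 mod 74
  k=4: 5^4 = 33 mod 74
  k=6: 5^6 = 33 * 25 = 11 mod 74
  k=9: 5^9 = 53 * 5 = 43 mod 74
  k=12: 5^12 = 53 * 33 = 47 mod 74
  k=18: 5^18 = 71 * 25 = 73 mod 74
  k=36: 5^36 = 9 * 33 = 1 mod 74  <- first divisor giving 1
Order = 36

36


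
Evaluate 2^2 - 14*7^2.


x^2 - d*y^2
= 2^2 - 14*7^2
= 4 - 686
= -682

-682


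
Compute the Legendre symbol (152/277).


p = 277 is prime, so compute (152/277) with the reciprocity algorithm (Jacobi-symbol steps: pull out 2s via (2/n), flip via reciprocity, reduce):
  pull out 2: (2/277) = -1  (since 277 mod 8 = 5)
  pull out 2: (2/277) = -1  (since 277 mod 8 = 5)
  pull out 2: (2/277) = -1  (since 277 mod 8 = 5)
  reciprocity: (19/277) -> +(277/19)
  reduce: (11/19)
  reciprocity: (11/19) -> -(19/11)
  reduce: (8/11)
  pull out 2: (2/11) = -1  (since 11 mod 8 = 3)
  pull out 2: (2/11) = -1  (since 11 mod 8 = 3)
  pull out 2: (2/11) = -1  (since 11 mod 8 = 3)
  (1/11) = 1
Product of signs = -1
(152/277) = -1

-1


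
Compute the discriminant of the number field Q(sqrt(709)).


For K = Q(sqrt(d)) with d squarefree: disc(K) = d if d = 1 mod 4, and disc(K) = 4d if d = 2 or 3 mod 4.
Here d = 709, and d mod 4 = 1.
d = 1 mod 4 (O_K = Z[(1+sqrt(d))/2]), so disc(K) = d = 709

709


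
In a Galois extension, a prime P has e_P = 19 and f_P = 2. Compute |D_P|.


|D_P| = e * f
= 19 * 2
= 38

38


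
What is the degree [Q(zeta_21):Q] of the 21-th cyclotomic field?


The degree equals Euler's totient phi(21).
21 = 3 * 7
phi(21) = 12

12


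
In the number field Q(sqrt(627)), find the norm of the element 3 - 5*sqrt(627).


N(a + b*sqrt(d)) = a^2 - d*b^2
= (3)^2 - (627)*(-5)^2
= 9 - 15675
= -15666

-15666


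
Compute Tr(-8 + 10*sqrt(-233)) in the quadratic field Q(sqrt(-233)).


Tr(a + b*sqrt(d)) = (a + b*sqrt(d)) + (a - b*sqrt(d)) = 2a
= 2 * (-8)
= -16

-16


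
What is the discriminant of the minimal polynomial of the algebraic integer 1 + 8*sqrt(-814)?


The element 1 + 8*sqrt(-814) has minimal polynomial:
x^2 - 2*x + 52097
Discriminant = (-2)^2 - 4*(52097)
= 4 - 208388
= -208384

-208384


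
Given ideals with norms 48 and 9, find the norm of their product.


N(IJ) = N(I) * N(J)
= 48 * 9
= 432

432


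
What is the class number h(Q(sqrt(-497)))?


K = Q(sqrt(-497)). d mod 4 = 3, so D = disc(K) = 4d = -1988
h(K) equals the number of primitive reduced positive-definite forms (a, b, c) = a*x^2 + b*x*y + c*y^2 with b^2 - 4ac = D,
where reduced means |b| <= a <= c, with b >= 0 whenever |b| = a or a = c, and primitive means gcd(a, b, c) = 1.
Reduced forces 3a^2 <= |D| = 1988, so 1 <= a <= 25; b must have the parity of D, and c = (b^2 - D)/(4a) must be an integer >= a.
Enumerate a = 1..25, b in [-a, a]:
  a=1: (1, 0, 497)  [1]
  a=2: (2, 2, 249)  [1]
  a=3: (3, -2, 166), (3, 2, 166)  [2]
  a=4..5: none
  a=6: (6, -2, 83), (6, 2, 83)  [2]
  a=7: (7, 0, 71)  [1]
  a=8: none
  a=9: (9, -8, 57), (9, 8, 57)  [2]
  a=10: none
  a=11: (11, -6, 46), (11, 6, 46)  [2]
  a=12: none
  a=13: (13, -12, 41), (13, 12, 41)  [2]
  a=14: (14, 14, 39)  [1]
  a=15..16: none
  a=17: (17, -16, 33), (17, 16, 33)  [2]
  a=18: (18, -10, 29), (18, 10, 29)  [2]
  a=19: (19, -8, 27), (19, 8, 27)  [2]
  a=20: none
  a=21: (21, -14, 26), (21, 14, 26)  [2]
  a=22: (22, -6, 23), (22, 6, 23)  [2]
  a=23..25: none
Total reduced forms: 1 + 1 + 2 + 2 + 1 + 2 + 2 + 2 + 1 + 2 + 2 + 2 + 2 + 2 = 24
h = 24

24


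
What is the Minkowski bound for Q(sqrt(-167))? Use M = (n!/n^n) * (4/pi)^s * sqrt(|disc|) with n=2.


d = -167, d mod 4 = 1, so disc(K) = d = -167; |disc(K)| = 167
Imaginary quadratic field, so n = 2, s = r2 = 1, r1 = 0
M = (n!/n^n) * (4/pi)^s * sqrt(|disc(K)|) = (2!/2^2) * (4/pi)^1 * sqrt(167)
= 0.5 * 1.273240 * 12.922848
= 8.2269

8.2269


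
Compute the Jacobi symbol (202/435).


Compute (202/435) via quadratic reciprocity:
  pull out 2: (2/435) = -1  (since 435 mod 8 = 3)
  reciprocity: (101/435) -> +(435/101)
  reduce: (31/101)
  reciprocity: (31/101) -> +(101/31)
  reduce: (8/31)
  pull out 2: (2/31) = +1  (since 31 mod 8 = 7)
  pull out 2: (2/31) = +1  (since 31 mod 8 = 7)
  pull out 2: (2/31) = +1  (since 31 mod 8 = 7)
  (1/31) = 1
Product of signs = -1

-1


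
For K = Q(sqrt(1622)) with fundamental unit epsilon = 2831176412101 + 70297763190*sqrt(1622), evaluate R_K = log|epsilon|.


epsilon = 2831176412101 + 70297763190*sqrt(1622)
= 5.6624e+12
R = ln(5.6624e+12)
= 29.3649

29.3649


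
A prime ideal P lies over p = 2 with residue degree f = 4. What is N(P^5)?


N(P^a) = p^(a*f)
= 2^(5*4)
= 2^20
= 1048576

1048576


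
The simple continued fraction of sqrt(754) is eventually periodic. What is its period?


Run the CF algorithm for sqrt(754).
a_0 = floor(sqrt(754)) = 27; set m_0=0, q_0=1.
Recurrence: m' = q*a - m,  q' = (d - m'^2)/q,  a' = floor((a_0 + m')/q').
  step 1: m=27, q=25, a=2
  step 2: m=23, q=9, a=5
  step 3: m=22, q=30, a=1
  step 4: m=8, q=23, a=1
  step 5: m=15, q=23, a=1
  step 6: m=8, q=30, a=1
  step 7: m=22, q=9, a=5
  step 8: m=23, q=25, a=2
  step 9: m=27, q=1, a=54
a_9 = 2*a_0 = 54, so the period closes here.
sqrt(754) = [27; 2, 5, 1, 1, 1, 1, 5, 2, 54]
Period length = 9

9


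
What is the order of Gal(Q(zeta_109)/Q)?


|Gal(Q(zeta_109)/Q)| = phi(109)
= 108

108


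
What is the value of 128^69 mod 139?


p = 139 is prime and the exponent is (p-1)/2 = 69, so by Euler's criterion 128^69 = (128/139) = +1 or -1 mod 139.
Compute by square-and-multiply:
  69 = 64 + 4 + 1 (binary 1000101)
  Repeated squaring mod 139: 128^1 = 128, 128^2 = 121, 128^4 = 46, 128^8 = 31, 128^16 = 127, 128^32 = 5, 128^64 = 25
  128^69 = 128^64 * 128^4 * 128^1 = 25 * 46 * 128 mod 139
    25 * 46 = 1150 = 38 mod 139
    38 * 128 = 4864 = 138 mod 139
  128^69 = 138 mod 139
Result 138 = p - 1 = -1 mod 139: 128 is a quadratic non-residue mod 139. As a residue in [0, p-1] the value is 138.
128^69 mod 139 = 138

138


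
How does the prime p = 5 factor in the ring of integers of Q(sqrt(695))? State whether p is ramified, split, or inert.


K = Q(sqrt(695)). Since d mod 4 = 3, disc(K) = 2780.
Check p | disc: 2780 mod 5 = 0.
p divides disc, so p ramifies: (p) = P^2 with e=2, f=1, g=1.
Therefore p is ramified.

ramified


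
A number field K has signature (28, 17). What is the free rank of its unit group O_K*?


By Dirichlet's unit theorem:
rank = r1 + r2 - 1
= 28 + 17 - 1
= 44

44


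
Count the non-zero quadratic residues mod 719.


For prime p, the number of non-zero quadratic residues is (p-1)/2.
= (719-1)/2
= 359

359


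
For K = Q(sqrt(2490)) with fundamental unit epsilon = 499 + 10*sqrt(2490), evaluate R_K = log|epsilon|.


epsilon = 499 + 10*sqrt(2490)
= 997.9990
R = ln(997.9990)
= 6.9058

6.9058


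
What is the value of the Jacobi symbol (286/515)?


Compute (286/515) via quadratic reciprocity:
  pull out 2: (2/515) = -1  (since 515 mod 8 = 3)
  reciprocity: (143/515) -> -(515/143)
  reduce: (86/143)
  pull out 2: (2/143) = +1  (since 143 mod 8 = 7)
  reciprocity: (43/143) -> -(143/43)
  reduce: (14/43)
  pull out 2: (2/43) = -1  (since 43 mod 8 = 3)
  reciprocity: (7/43) -> -(43/7)
  reduce: (1/7)
  (1/7) = 1
Product of signs = -1

-1


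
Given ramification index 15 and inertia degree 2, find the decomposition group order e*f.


|D_P| = e * f
= 15 * 2
= 30

30


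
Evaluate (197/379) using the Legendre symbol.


p = 379 is prime, so compute (197/379) with the reciprocity algorithm (Jacobi-symbol steps: pull out 2s via (2/n), flip via reciprocity, reduce):
  reciprocity: (197/379) -> +(379/197)
  reduce: (182/197)
  pull out 2: (2/197) = -1  (since 197 mod 8 = 5)
  reciprocity: (91/197) -> +(197/91)
  reduce: (15/91)
  reciprocity: (15/91) -> -(91/15)
  reduce: (1/15)
  (1/15) = 1
Product of signs = 1
(197/379) = 1

1


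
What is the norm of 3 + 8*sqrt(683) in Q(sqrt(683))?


N(a + b*sqrt(d)) = a^2 - d*b^2
= (3)^2 - (683)*(8)^2
= 9 - 43712
= -43703

-43703


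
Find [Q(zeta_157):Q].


The degree equals Euler's totient phi(157).
157 = 157
phi(157) = 156

156


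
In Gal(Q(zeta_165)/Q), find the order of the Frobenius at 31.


The Frobenius at p in Gal(Q(zeta_n)/Q) = (Z/nZ)* is the class of p, so its order is ord_165(31), the smallest k >= 1 with 31^k = 1 mod 165.
n = 165 = 3 * 5 * 11, phi(165) = 80; the order divides phi(n).
Divisors of 80: 1, 2, 4, 5, 8, 10, 16, 20, 40, 80
Repeated squaring mod 165: 31^1 = 31, 31^2 = 136, 31^4 = 16, 31^8 = 91, 31^16 = 31, 31^32 = 136, 31^64 = 16
Test divisors in increasing order:
  k=1: 31^1 = 31 mod 165
  k=2: 31^2 = 136 mod 165
  k=4: 31^4 = 16 mod 165
  k=5: 31^5 = 16 * 31 = 1 mod 165  <- first divisor giving 1
Order = 5

5


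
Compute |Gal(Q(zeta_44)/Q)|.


|Gal(Q(zeta_44)/Q)| = phi(44)
= 20

20


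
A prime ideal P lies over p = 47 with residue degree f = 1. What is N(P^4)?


N(P^a) = p^(a*f)
= 47^(4*1)
= 47^4
= 4879681

4879681


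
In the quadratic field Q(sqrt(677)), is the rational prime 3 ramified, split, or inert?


K = Q(sqrt(677)). Since d mod 4 = 1, disc(K) = 677.
Check p | disc: 677 mod 3 = 2.
p does not divide disc. Compute Legendre symbol (d/p):
2^((3-1)/2) mod 3 = -1
(d/p) = -1, so p is inert: (p) stays prime with e=1, f=2, g=1.
Therefore p is inert.

inert


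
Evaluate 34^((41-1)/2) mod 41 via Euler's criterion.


p = 41 is prime and the exponent is (p-1)/2 = 20, so by Euler's criterion 34^20 = (34/41) = +1 or -1 mod 41.
Compute by square-and-multiply:
  20 = 16 + 4 (binary 10100)
  Repeated squaring mod 41: 34^1 = 34, 34^2 = 8, 34^4 = 23, 34^8 = 37, 34^16 = 16
  34^20 = 34^16 * 34^4 = 16 * 23 mod 41
    16 * 23 = 368 = 40 mod 41
  34^20 = 40 mod 41
Result 40 = p - 1 = -1 mod 41: 34 is a quadratic non-residue mod 41. As a residue in [0, p-1] the value is 40.
34^20 mod 41 = 40

40


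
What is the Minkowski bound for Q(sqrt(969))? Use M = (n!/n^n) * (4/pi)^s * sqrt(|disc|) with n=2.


d = 969, d mod 4 = 1, so disc(K) = d = 969; |disc(K)| = 969
Real quadratic field, so n = 2, s = r2 = 0, r1 = 2
M = (n!/n^n) * (4/pi)^s * sqrt(|disc(K)|) = (2!/2^2) * (4/pi)^0 * sqrt(969)
= 0.5 * 1.000000 * 31.128765
= 15.5644

15.5644


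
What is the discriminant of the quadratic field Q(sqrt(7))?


For K = Q(sqrt(d)) with d squarefree: disc(K) = d if d = 1 mod 4, and disc(K) = 4d if d = 2 or 3 mod 4.
Here d = 7, and d mod 4 = 3.
d = 3 mod 4, not 1 (O_K = Z[sqrt(d)]), so disc(K) = 4d = 4 * (7) = 28

28


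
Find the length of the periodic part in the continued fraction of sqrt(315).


Run the CF algorithm for sqrt(315).
a_0 = floor(sqrt(315)) = 17; set m_0=0, q_0=1.
Recurrence: m' = q*a - m,  q' = (d - m'^2)/q,  a' = floor((a_0 + m')/q').
  step 1: m=17, q=26, a=1
  step 2: m=9, q=9, a=2
  step 3: m=9, q=26, a=1
  step 4: m=17, q=1, a=34
a_4 = 2*a_0 = 34, so the period closes here.
sqrt(315) = [17; 1, 2, 1, 34]
Period length = 4

4


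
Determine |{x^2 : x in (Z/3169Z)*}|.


For prime p, the number of non-zero quadratic residues is (p-1)/2.
= (3169-1)/2
= 1584

1584


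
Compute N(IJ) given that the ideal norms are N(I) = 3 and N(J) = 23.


N(IJ) = N(I) * N(J)
= 3 * 23
= 69

69


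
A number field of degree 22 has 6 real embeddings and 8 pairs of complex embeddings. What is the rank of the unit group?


By Dirichlet's unit theorem:
rank = r1 + r2 - 1
= 6 + 8 - 1
= 13

13


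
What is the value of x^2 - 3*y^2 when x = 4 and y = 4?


x^2 - d*y^2
= 4^2 - 3*4^2
= 16 - 48
= -32

-32


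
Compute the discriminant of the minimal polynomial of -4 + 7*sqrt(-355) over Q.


The element -4 + 7*sqrt(-355) has minimal polynomial:
x^2 + 8*x + 17411
Discriminant = (8)^2 - 4*(17411)
= 64 - 69644
= -69580

-69580


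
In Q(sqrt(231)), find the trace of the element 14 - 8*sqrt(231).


Tr(a + b*sqrt(d)) = (a + b*sqrt(d)) + (a - b*sqrt(d)) = 2a
= 2 * (14)
= 28

28


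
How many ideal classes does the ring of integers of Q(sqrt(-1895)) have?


K = Q(sqrt(-1895)). d mod 4 = 1, so D = disc(K) = d = -1895
h(K) equals the number of primitive reduced positive-definite forms (a, b, c) = a*x^2 + b*x*y + c*y^2 with b^2 - 4ac = D,
where reduced means |b| <= a <= c, with b >= 0 whenever |b| = a or a = c, and primitive means gcd(a, b, c) = 1.
Reduced forces 3a^2 <= |D| = 1895, so 1 <= a <= 25; b must have the parity of D, and c = (b^2 - D)/(4a) must be an integer >= a.
Enumerate a = 1..25, b in [-a, a]:
  a=1: (1, 1, 474)  [1]
  a=2: (2, -1, 237), (2, 1, 237)  [2]
  a=3: (3, -1, 158), (3, 1, 158)  [2]
  a=4: (4, -3, 119), (4, 3, 119)  [2]
  a=5: (5, 5, 96)  [1]
  a=6: (6, -5, 80), (6, -1, 79), (6, 1, 79), (6, 5, 80)  [4]
  a=7: (7, -3, 68), (7, 3, 68)  [2]
  a=8: (8, -5, 60), (8, 5, 60)  [2]
  a=9: (9, -7, 54), (9, 7, 54)  [2]
  a=10: (10, -5, 48), (10, 5, 48)  [2]
  a=11: none
  a=12: (12, -11, 42), (12, -5, 40), (12, 5, 40), (12, 11, 42)  [4]
  a=13: (13, -9, 38), (13, 9, 38)  [2]
  a=14: (14, -11, 36), (14, -3, 34), (14, 3, 34), (14, 11, 36)  [4]
  a=15: (15, -5, 32), (15, 5, 32)  [2]
  a=16: (16, -5, 30), (16, 5, 30)  [2]
  a=17: (17, -3, 28), (17, 3, 28)  [2]
  a=18: (18, -11, 28), (18, -7, 27), (18, 7, 27), (18, 11, 28)  [4]
  a=19: (19, -9, 26), (19, 9, 26)  [2]
  a=20: (20, -5, 24), (20, 5, 24)  [2]
  a=21: (21, -17, 26), (21, -11, 24), (21, 11, 24), (21, 17, 26)  [4]
  a=22..25: none
Total reduced forms: 1 + 2 + 2 + 2 + 1 + 4 + 2 + 2 + 2 + 2 + 4 + 2 + 4 + 2 + 2 + 2 + 4 + 2 + 2 + 4 = 48
h = 48

48


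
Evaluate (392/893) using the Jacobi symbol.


Compute (392/893) via quadratic reciprocity:
  pull out 2: (2/893) = -1  (since 893 mod 8 = 5)
  pull out 2: (2/893) = -1  (since 893 mod 8 = 5)
  pull out 2: (2/893) = -1  (since 893 mod 8 = 5)
  reciprocity: (49/893) -> +(893/49)
  reduce: (11/49)
  reciprocity: (11/49) -> +(49/11)
  reduce: (5/11)
  reciprocity: (5/11) -> +(11/5)
  reduce: (1/5)
  (1/5) = 1
Product of signs = -1

-1


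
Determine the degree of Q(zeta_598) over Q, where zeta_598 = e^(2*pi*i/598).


The degree equals Euler's totient phi(598).
598 = 2 * 13 * 23
phi(598) = 264

264


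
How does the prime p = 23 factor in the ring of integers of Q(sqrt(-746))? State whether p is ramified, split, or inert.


K = Q(sqrt(-746)). Since d mod 4 = 2, disc(K) = -2984.
Check p | disc: -2984 mod 23 = 6.
p does not divide disc. Compute Legendre symbol (d/p):
13^((23-1)/2) mod 23 = 1
(d/p) = 1, so p splits: (p) = P*P' with e=1, f=1, g=2.
Therefore p is split.

split
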